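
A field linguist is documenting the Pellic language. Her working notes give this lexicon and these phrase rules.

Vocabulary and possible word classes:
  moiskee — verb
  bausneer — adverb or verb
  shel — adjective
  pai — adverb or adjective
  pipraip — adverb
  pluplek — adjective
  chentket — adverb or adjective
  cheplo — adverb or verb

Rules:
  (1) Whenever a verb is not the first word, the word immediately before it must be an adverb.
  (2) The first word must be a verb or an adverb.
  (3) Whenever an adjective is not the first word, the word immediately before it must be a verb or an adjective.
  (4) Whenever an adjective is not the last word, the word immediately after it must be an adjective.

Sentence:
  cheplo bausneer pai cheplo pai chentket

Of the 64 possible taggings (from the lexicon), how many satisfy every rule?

9

Candidates per position — 1:cheplo {adverb,verb}; 2:bausneer {adverb,verb}; 3:pai {adverb,adjective}; 4:cheplo {adverb,verb}; 5:pai {adverb,adjective}; 6:chentket {adverb,adjective}.
There are 64 candidate sequences in total.
Checking each against the rules leaves 9 sequences.
Count = 9.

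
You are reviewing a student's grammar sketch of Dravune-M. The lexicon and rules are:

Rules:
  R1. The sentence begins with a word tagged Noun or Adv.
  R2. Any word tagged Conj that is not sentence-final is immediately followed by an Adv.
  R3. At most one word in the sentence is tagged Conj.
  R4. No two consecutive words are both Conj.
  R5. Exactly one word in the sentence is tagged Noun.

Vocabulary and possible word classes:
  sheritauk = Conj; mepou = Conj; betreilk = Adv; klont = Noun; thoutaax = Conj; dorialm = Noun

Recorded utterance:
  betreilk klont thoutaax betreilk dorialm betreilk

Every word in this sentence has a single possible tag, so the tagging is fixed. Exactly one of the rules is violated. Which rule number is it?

5

Fixed tagging: Adv Noun Conj Adv Noun Adv.
Checking each rule: R1 pass, R2 pass, R3 pass, R4 pass, R5 fail.
Only rule 5 fails.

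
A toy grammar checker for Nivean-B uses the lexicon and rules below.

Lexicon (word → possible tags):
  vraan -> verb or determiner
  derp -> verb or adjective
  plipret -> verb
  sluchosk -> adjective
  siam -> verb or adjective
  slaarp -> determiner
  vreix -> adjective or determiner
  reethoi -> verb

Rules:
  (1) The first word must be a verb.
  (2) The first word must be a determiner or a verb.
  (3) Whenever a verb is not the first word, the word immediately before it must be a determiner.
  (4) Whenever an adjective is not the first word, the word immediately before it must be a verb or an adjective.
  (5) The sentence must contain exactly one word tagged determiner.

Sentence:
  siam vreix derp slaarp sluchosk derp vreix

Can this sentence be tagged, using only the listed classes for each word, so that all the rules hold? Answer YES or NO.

NO

Candidates per position — 1:siam {verb,adjective}; 2:vreix {adjective,determiner}; 3:derp {verb,adjective}; 4:slaarp {determiner}; 5:sluchosk {adjective}; 6:derp {verb,adjective}; 7:vreix {adjective,determiner}.
Rule 4 cannot be satisfied by any choice of tags from the lexicon.
So there is no consistent tagging.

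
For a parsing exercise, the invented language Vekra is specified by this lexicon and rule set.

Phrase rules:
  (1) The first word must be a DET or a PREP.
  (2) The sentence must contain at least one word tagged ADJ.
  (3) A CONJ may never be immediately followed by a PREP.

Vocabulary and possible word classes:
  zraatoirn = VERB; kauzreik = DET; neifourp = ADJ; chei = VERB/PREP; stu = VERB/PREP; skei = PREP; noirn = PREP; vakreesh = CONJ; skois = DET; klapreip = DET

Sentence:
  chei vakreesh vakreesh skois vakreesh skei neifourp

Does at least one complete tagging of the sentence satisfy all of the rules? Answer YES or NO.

NO

Candidates per position — 1:chei {VERB,PREP}; 2:vakreesh {CONJ}; 3:vakreesh {CONJ}; 4:skois {DET}; 5:vakreesh {CONJ}; 6:skei {PREP}; 7:neifourp {ADJ}.
Rule 3 cannot be satisfied by any choice of tags from the lexicon.
So there is no consistent tagging.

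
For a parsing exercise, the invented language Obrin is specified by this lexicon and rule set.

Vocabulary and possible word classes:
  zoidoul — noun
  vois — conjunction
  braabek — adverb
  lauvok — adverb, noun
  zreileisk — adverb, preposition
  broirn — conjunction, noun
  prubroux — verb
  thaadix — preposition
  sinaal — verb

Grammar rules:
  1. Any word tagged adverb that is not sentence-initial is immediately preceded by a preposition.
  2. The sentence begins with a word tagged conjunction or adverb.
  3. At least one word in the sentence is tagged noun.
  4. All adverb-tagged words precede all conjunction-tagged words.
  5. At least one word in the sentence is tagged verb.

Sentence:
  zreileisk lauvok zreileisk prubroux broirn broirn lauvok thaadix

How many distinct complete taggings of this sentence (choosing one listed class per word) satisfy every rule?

4

Candidates per position — 1:zreileisk {adverb,preposition}; 2:lauvok {adverb,noun}; 3:zreileisk {adverb,preposition}; 4:prubroux {verb}; 5:broirn {conjunction,noun}; 6:broirn {conjunction,noun}; 7:lauvok {adverb,noun}; 8:thaadix {preposition}.
There are 64 candidate sequences in total.
The sequences that satisfy every rule: adverb noun preposition verb conjunction conjunction noun preposition; adverb noun preposition verb conjunction noun noun preposition; adverb noun preposition verb noun conjunction noun preposition; adverb noun preposition verb noun noun noun preposition.
Count = 4.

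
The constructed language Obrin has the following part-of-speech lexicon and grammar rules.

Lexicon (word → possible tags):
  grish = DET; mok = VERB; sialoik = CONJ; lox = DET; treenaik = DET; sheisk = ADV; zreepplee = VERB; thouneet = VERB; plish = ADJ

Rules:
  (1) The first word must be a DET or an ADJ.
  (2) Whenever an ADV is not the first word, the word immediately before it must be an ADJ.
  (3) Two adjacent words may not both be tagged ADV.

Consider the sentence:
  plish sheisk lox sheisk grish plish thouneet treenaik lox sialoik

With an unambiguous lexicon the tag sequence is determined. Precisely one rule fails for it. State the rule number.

Fixed tagging: ADJ ADV DET ADV DET ADJ VERB DET DET CONJ.
Rule check: R1 ok, R2 fails, R3 ok.
Only rule 2 fails.

2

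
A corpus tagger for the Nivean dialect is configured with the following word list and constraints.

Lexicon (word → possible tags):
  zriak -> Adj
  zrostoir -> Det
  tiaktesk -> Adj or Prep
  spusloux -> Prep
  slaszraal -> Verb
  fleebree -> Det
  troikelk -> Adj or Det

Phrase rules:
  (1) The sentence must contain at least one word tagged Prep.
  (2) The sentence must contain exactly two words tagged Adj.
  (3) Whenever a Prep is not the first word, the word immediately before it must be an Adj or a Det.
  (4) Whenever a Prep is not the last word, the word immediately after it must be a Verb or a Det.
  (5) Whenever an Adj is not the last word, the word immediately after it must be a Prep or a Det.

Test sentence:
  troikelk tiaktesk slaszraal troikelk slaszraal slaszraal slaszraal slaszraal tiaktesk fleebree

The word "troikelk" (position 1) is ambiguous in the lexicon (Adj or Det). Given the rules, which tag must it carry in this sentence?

Candidates per position — 1:troikelk {Adj,Det}; 2:tiaktesk {Adj,Prep}; 3:slaszraal {Verb}; 4:troikelk {Adj,Det}; 5:slaszraal {Verb}; 6:slaszraal {Verb}; 7:slaszraal {Verb}; 8:slaszraal {Verb}; 9:tiaktesk {Adj,Prep}; 10:fleebree {Det}.
Position 2: Adj is ruled out by rule 5; that leaves Prep.
Position 4: Adj is ruled out by rule 5; that leaves Det.
Position 9: Prep is ruled out by rule 2; that leaves Adj.
Position 1: Det is ruled out by rule 2; that leaves Adj.
The only consistent sequence is: Adj Prep Verb Det Verb Verb Verb Verb Adj Det.
Rule-by-rule: rule 1 holds; rule 2 holds; rule 3 holds; rule 4 holds; rule 5 holds.

Adj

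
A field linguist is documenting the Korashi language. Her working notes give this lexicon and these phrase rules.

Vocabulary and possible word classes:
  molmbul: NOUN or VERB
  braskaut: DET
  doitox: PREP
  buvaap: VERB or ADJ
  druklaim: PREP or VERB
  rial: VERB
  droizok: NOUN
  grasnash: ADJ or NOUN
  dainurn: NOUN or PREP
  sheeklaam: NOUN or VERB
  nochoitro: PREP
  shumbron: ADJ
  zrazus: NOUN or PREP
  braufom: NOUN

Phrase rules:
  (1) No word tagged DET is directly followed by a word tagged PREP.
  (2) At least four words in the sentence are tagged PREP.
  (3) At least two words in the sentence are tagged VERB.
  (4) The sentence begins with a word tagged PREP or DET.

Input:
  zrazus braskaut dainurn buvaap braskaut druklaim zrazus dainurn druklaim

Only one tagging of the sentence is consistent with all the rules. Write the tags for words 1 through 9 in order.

Candidates per position — 1:zrazus {NOUN,PREP}; 2:braskaut {DET}; 3:dainurn {NOUN,PREP}; 4:buvaap {VERB,ADJ}; 5:braskaut {DET}; 6:druklaim {PREP,VERB}; 7:zrazus {NOUN,PREP}; 8:dainurn {NOUN,PREP}; 9:druklaim {PREP,VERB}.
At position 1, choosing NOUN makes rule 4 impossible to satisfy; hence PREP.
At position 3, choosing PREP makes rule 1 impossible to satisfy; hence NOUN.
At position 6, choosing PREP makes rule 1 impossible to satisfy; hence VERB.
At position 7, choosing NOUN makes rule 2 impossible to satisfy; hence PREP.
At position 8, choosing NOUN makes rule 2 impossible to satisfy; hence PREP.
At position 9, choosing VERB makes rule 2 impossible to satisfy; hence PREP.
At position 4, choosing ADJ makes rule 3 impossible to satisfy; hence VERB.
That leaves exactly one tagging: PREP DET NOUN VERB DET VERB PREP PREP PREP.
Check: rule 1 ok; rule 2 ok; rule 3 ok; rule 4 ok.

PREP DET NOUN VERB DET VERB PREP PREP PREP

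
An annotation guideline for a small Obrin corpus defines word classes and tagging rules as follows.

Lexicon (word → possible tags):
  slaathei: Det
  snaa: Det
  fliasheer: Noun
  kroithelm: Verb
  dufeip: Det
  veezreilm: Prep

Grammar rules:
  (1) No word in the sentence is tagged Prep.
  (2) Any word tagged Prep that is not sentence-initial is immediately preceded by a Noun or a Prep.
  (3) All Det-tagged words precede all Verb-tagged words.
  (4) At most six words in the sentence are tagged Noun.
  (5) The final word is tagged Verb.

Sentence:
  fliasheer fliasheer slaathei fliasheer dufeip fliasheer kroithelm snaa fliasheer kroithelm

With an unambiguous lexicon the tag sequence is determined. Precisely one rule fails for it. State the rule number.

Fixed tagging: Noun Noun Det Noun Det Noun Verb Det Noun Verb.
Rule check: R1 ✓, R2 ✓, R3 ✗, R4 ✓, R5 ✓.
Only rule 3 fails.

3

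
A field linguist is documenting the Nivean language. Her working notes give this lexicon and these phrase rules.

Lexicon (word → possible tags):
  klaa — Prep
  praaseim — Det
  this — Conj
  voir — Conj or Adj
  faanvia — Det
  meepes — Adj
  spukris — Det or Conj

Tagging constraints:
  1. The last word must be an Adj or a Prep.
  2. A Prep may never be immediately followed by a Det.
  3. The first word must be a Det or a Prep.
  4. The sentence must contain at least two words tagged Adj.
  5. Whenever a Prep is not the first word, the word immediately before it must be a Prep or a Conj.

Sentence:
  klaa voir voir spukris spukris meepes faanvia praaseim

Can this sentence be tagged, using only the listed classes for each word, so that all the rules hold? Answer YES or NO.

Candidates per position — 1:klaa {Prep}; 2:voir {Conj,Adj}; 3:voir {Conj,Adj}; 4:spukris {Det,Conj}; 5:spukris {Det,Conj}; 6:meepes {Adj}; 7:faanvia {Det}; 8:praaseim {Det}.
Rule 1 cannot be satisfied by any choice of tags from the lexicon.
So there is no consistent tagging.

NO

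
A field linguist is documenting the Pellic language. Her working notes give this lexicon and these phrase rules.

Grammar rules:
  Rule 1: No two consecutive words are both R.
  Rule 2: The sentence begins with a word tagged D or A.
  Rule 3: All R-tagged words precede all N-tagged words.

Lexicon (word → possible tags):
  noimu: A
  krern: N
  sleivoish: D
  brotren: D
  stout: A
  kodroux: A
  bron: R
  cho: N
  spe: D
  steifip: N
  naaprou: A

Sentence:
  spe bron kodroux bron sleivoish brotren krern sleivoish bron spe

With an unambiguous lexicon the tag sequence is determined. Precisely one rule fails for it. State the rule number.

3

Fixed tagging: D R A R D D N D R D.
Checking each rule: R1 ok, R2 ok, R3 fails.
Only rule 3 fails.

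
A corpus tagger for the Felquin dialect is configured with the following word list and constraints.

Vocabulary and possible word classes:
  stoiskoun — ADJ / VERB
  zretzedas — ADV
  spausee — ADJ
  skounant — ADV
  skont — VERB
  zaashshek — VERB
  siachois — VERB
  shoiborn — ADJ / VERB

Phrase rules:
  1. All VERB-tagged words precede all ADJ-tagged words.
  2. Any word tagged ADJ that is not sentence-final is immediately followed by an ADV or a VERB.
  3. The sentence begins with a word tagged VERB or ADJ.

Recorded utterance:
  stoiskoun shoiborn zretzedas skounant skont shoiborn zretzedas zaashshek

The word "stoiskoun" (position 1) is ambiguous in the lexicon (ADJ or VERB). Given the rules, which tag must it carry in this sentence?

VERB

Candidates per position — 1:stoiskoun {ADJ,VERB}; 2:shoiborn {ADJ,VERB}; 3:zretzedas {ADV}; 4:skounant {ADV}; 5:skont {VERB}; 6:shoiborn {ADJ,VERB}; 7:zretzedas {ADV}; 8:zaashshek {VERB}.
If word 1 were ADJ, no tagging could satisfy rule 1; so word 1 is VERB.
If word 2 were ADJ, no tagging could satisfy rule 1; so word 2 is VERB.
If word 6 were ADJ, no tagging could satisfy rule 1; so word 6 is VERB.
The only consistent sequence is: VERB VERB ADV ADV VERB VERB ADV VERB.
Verifying each rule — rule 1 ok; rule 2 ok; rule 3 ok.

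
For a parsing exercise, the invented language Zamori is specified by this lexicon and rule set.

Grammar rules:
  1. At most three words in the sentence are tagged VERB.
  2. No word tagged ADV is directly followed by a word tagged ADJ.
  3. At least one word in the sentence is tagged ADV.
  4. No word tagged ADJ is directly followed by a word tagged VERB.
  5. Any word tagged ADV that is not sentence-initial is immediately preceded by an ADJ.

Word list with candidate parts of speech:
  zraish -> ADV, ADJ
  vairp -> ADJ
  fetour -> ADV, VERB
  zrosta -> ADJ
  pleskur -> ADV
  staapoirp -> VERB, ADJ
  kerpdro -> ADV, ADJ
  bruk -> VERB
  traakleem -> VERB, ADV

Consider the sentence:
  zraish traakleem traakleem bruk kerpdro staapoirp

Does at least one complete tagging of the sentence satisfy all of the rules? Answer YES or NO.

Candidates per position — 1:zraish {ADV,ADJ}; 2:traakleem {VERB,ADV}; 3:traakleem {VERB,ADV}; 4:bruk {VERB}; 5:kerpdro {ADV,ADJ}; 6:staapoirp {VERB,ADJ}.
One satisfying assignment: ADJ ADV VERB VERB ADJ ADJ.
Rule-by-rule: rule 1 satisfied; rule 2 satisfied; rule 3 satisfied; rule 4 satisfied; rule 5 satisfied.

YES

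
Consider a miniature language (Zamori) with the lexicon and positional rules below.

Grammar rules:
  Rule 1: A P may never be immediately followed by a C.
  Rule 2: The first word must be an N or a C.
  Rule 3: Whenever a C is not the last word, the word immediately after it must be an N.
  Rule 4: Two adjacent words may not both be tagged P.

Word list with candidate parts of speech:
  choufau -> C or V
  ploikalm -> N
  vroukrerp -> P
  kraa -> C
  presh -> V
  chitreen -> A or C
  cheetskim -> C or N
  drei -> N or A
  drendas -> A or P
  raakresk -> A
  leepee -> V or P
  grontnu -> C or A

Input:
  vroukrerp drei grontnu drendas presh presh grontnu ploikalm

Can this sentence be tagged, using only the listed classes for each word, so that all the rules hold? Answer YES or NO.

NO

Candidates per position — 1:vroukrerp {P}; 2:drei {N,A}; 3:grontnu {C,A}; 4:drendas {A,P}; 5:presh {V}; 6:presh {V}; 7:grontnu {C,A}; 8:ploikalm {N}.
Rule 2 cannot be satisfied by any choice of tags from the lexicon.
So there is no consistent tagging.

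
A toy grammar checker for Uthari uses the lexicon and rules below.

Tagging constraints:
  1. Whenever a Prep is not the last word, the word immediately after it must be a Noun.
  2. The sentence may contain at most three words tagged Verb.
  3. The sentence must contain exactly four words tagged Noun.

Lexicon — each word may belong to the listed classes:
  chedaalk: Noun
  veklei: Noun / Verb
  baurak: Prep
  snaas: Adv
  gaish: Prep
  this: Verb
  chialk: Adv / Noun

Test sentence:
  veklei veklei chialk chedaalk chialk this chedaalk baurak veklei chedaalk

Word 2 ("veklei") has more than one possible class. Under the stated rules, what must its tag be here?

Verb

Candidates per position — 1:veklei {Noun,Verb}; 2:veklei {Noun,Verb}; 3:chialk {Adv,Noun}; 4:chedaalk {Noun}; 5:chialk {Adv,Noun}; 6:this {Verb}; 7:chedaalk {Noun}; 8:baurak {Prep}; 9:veklei {Noun,Verb}; 10:chedaalk {Noun}.
Position 9: Verb is ruled out by rule 1; that leaves Noun.
Position 1: Noun is ruled out by rule 3; that leaves Verb.
Position 2: Noun is ruled out by rule 3; that leaves Verb.
Position 3: Noun is ruled out by rule 3; that leaves Adv.
Position 5: Noun is ruled out by rule 3; that leaves Adv.
The unique satisfying tagging is: Verb Verb Adv Noun Adv Verb Noun Prep Noun Noun.
Verifying each rule — rule 1 ✓; rule 2 ✓; rule 3 ✓.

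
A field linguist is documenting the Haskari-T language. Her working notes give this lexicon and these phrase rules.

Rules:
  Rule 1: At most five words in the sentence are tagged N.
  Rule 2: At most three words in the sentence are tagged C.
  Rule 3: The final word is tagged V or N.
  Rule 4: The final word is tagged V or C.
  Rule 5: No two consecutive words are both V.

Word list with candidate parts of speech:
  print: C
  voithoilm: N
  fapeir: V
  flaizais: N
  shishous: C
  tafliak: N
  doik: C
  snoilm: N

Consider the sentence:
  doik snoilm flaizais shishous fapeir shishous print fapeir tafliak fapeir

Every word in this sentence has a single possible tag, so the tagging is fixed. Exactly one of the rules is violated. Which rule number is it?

Fixed tagging: C N N C V C C V N V.
Checking each rule: R1 holds, R2 violated, R3 holds, R4 holds, R5 holds.
Only rule 2 fails.

2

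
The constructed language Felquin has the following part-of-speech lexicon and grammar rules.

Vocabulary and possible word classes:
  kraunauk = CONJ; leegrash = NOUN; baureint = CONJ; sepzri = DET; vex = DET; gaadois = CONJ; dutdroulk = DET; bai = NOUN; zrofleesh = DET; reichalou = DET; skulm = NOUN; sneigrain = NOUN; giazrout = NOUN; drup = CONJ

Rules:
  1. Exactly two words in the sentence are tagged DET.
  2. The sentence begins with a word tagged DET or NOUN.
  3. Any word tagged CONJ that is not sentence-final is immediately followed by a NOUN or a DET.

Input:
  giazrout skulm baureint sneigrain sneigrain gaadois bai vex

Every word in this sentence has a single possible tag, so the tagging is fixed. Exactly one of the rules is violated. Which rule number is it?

Fixed tagging: NOUN NOUN CONJ NOUN NOUN CONJ NOUN DET.
Checking each rule: R1 ✗, R2 ✓, R3 ✓.
Only rule 1 fails.

1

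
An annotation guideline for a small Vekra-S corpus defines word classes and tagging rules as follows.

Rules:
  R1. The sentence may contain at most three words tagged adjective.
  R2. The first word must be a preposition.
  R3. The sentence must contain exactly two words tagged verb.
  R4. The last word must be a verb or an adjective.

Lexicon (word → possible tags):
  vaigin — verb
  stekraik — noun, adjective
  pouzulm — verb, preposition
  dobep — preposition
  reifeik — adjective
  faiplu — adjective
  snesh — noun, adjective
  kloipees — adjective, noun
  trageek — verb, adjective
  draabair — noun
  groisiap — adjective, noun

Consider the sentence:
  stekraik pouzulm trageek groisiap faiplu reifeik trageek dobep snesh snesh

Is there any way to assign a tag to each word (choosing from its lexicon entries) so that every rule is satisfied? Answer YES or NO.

Candidates per position — 1:stekraik {noun,adjective}; 2:pouzulm {verb,preposition}; 3:trageek {verb,adjective}; 4:groisiap {adjective,noun}; 5:faiplu {adjective}; 6:reifeik {adjective}; 7:trageek {verb,adjective}; 8:dobep {preposition}; 9:snesh {noun,adjective}; 10:snesh {noun,adjective}.
Rule 2 cannot be satisfied by any choice of tags from the lexicon.
So there is no consistent tagging.

NO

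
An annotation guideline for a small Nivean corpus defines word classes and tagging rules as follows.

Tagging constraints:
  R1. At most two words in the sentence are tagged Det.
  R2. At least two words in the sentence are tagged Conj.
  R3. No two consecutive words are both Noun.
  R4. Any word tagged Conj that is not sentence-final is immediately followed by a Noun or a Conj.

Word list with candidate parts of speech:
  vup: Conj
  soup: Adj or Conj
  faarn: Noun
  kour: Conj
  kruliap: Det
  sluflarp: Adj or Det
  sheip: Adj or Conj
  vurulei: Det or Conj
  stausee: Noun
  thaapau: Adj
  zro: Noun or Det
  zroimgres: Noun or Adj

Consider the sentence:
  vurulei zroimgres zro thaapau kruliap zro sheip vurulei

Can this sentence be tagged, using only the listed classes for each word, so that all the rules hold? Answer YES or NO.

Candidates per position — 1:vurulei {Det,Conj}; 2:zroimgres {Noun,Adj}; 3:zro {Noun,Det}; 4:thaapau {Adj}; 5:kruliap {Det}; 6:zro {Noun,Det}; 7:sheip {Adj,Conj}; 8:vurulei {Det,Conj}.
One satisfying assignment: Det Adj Noun Adj Det Noun Conj Conj.
Rule-by-rule: rule 1 ✓; rule 2 ✓; rule 3 ✓; rule 4 ✓.

YES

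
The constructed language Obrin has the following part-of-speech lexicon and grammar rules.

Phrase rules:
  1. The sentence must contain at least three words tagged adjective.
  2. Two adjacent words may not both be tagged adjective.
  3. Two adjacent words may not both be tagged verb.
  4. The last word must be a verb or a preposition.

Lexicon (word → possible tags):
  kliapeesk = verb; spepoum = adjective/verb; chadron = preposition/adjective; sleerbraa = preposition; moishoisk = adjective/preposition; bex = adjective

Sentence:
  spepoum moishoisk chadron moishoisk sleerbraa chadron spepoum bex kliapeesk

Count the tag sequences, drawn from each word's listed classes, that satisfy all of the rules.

10

Candidates per position — 1:spepoum {adjective,verb}; 2:moishoisk {adjective,preposition}; 3:chadron {preposition,adjective}; 4:moishoisk {adjective,preposition}; 5:sleerbraa {preposition}; 6:chadron {preposition,adjective}; 7:spepoum {adjective,verb}; 8:bex {adjective}; 9:kliapeesk {verb}.
There are 64 candidate sequences in total.
Checking each against the rules leaves 10 sequences.
Count = 10.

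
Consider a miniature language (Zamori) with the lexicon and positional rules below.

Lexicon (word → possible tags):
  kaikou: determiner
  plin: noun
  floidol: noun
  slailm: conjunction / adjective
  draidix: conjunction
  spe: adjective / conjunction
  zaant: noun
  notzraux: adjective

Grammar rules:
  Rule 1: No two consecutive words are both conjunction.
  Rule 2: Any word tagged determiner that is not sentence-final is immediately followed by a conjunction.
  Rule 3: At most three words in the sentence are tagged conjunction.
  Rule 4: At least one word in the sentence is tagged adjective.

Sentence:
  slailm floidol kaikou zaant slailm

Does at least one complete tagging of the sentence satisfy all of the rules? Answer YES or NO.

NO

Candidates per position — 1:slailm {conjunction,adjective}; 2:floidol {noun}; 3:kaikou {determiner}; 4:zaant {noun}; 5:slailm {conjunction,adjective}.
Rule 2 cannot be satisfied by any choice of tags from the lexicon.
So there is no consistent tagging.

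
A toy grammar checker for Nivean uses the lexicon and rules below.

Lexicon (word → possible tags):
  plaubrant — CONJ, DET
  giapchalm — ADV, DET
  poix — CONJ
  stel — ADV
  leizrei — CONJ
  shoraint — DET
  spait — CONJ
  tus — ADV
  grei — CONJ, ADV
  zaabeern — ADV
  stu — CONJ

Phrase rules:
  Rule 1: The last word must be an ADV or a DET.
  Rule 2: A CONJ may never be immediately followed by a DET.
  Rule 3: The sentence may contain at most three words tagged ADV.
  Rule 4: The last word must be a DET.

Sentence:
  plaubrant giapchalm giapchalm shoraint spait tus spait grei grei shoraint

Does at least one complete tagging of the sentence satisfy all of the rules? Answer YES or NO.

YES

Candidates per position — 1:plaubrant {CONJ,DET}; 2:giapchalm {ADV,DET}; 3:giapchalm {ADV,DET}; 4:shoraint {DET}; 5:spait {CONJ}; 6:tus {ADV}; 7:spait {CONJ}; 8:grei {CONJ,ADV}; 9:grei {CONJ,ADV}; 10:shoraint {DET}.
One satisfying assignment: DET DET DET DET CONJ ADV CONJ ADV ADV DET.
Rule-by-rule: rule 1 ok; rule 2 ok; rule 3 ok; rule 4 ok.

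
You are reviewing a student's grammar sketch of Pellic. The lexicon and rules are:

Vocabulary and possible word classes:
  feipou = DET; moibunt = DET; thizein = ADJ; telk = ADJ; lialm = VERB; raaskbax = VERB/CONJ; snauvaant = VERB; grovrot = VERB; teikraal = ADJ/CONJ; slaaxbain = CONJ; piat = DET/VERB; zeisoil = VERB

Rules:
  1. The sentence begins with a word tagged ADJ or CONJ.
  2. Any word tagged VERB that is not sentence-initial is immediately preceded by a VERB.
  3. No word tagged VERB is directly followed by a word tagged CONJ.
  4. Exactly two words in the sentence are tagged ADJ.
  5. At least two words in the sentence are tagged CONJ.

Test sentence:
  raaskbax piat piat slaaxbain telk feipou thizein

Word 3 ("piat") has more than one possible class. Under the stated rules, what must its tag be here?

DET

Candidates per position — 1:raaskbax {VERB,CONJ}; 2:piat {DET,VERB}; 3:piat {DET,VERB}; 4:slaaxbain {CONJ}; 5:telk {ADJ}; 6:feipou {DET}; 7:thizein {ADJ}.
At position 1, choosing VERB makes rule 1 impossible to satisfy; hence CONJ.
At position 2, choosing VERB makes rule 2 impossible to satisfy; hence DET.
At position 3, choosing VERB makes rule 2 impossible to satisfy; hence DET.
The unique satisfying tagging is: CONJ DET DET CONJ ADJ DET ADJ.
Checking: rule 1 satisfied; rule 2 satisfied; rule 3 satisfied; rule 4 satisfied; rule 5 satisfied.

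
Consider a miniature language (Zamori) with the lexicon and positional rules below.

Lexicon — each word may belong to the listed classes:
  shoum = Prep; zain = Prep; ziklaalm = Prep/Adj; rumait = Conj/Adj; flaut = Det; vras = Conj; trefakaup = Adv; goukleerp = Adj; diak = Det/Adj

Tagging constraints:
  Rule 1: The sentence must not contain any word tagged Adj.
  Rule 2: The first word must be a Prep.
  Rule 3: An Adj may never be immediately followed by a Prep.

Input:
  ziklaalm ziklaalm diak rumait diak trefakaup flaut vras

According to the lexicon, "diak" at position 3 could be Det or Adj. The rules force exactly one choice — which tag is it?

Det

Candidates per position — 1:ziklaalm {Prep,Adj}; 2:ziklaalm {Prep,Adj}; 3:diak {Det,Adj}; 4:rumait {Conj,Adj}; 5:diak {Det,Adj}; 6:trefakaup {Adv}; 7:flaut {Det}; 8:vras {Conj}.
If word 1 were Adj, no tagging could satisfy rule 1; so word 1 is Prep.
If word 2 were Adj, no tagging could satisfy rule 1; so word 2 is Prep.
If word 3 were Adj, no tagging could satisfy rule 1; so word 3 is Det.
If word 4 were Adj, no tagging could satisfy rule 1; so word 4 is Conj.
If word 5 were Adj, no tagging could satisfy rule 1; so word 5 is Det.
The unique satisfying tagging is: Prep Prep Det Conj Det Adv Det Conj.
Verifying each rule — rule 1 ✓; rule 2 ✓; rule 3 ✓.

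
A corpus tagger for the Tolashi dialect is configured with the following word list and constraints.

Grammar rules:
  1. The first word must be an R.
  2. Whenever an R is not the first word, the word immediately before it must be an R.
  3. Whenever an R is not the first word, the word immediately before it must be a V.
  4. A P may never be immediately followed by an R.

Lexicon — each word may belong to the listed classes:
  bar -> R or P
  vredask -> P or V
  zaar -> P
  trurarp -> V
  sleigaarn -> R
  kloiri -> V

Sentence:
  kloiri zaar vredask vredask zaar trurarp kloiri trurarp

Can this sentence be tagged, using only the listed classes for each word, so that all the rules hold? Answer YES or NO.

NO

Candidates per position — 1:kloiri {V}; 2:zaar {P}; 3:vredask {P,V}; 4:vredask {P,V}; 5:zaar {P}; 6:trurarp {V}; 7:kloiri {V}; 8:trurarp {V}.
Rule 1 cannot be satisfied by any choice of tags from the lexicon.
So there is no consistent tagging.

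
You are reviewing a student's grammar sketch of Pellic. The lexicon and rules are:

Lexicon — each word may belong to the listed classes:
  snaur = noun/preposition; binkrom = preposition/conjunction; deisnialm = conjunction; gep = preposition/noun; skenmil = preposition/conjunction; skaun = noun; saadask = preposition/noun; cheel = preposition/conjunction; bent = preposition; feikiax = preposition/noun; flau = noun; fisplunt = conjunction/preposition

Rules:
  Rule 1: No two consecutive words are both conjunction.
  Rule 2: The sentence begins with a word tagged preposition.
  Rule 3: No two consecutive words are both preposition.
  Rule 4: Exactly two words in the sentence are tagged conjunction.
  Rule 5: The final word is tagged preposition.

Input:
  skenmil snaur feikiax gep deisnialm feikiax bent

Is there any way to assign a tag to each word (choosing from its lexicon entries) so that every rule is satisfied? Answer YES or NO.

Candidates per position — 1:skenmil {preposition,conjunction}; 2:snaur {noun,preposition}; 3:feikiax {preposition,noun}; 4:gep {preposition,noun}; 5:deisnialm {conjunction}; 6:feikiax {preposition,noun}; 7:bent {preposition}.
Every candidate sequence violates at least one rule; no consistent tagging exists.

NO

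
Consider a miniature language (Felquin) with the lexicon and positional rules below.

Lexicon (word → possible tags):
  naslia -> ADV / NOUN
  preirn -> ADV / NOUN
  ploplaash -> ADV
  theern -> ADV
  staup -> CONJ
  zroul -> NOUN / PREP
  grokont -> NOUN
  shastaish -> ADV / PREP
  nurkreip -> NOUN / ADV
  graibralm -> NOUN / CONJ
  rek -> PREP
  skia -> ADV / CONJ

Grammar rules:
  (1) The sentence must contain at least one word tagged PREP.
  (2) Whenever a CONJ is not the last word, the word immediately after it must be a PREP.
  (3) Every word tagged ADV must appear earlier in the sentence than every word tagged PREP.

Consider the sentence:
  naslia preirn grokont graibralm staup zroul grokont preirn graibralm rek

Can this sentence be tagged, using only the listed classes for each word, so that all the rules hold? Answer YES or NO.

YES

Candidates per position — 1:naslia {ADV,NOUN}; 2:preirn {ADV,NOUN}; 3:grokont {NOUN}; 4:graibralm {NOUN,CONJ}; 5:staup {CONJ}; 6:zroul {NOUN,PREP}; 7:grokont {NOUN}; 8:preirn {ADV,NOUN}; 9:graibralm {NOUN,CONJ}; 10:rek {PREP}.
One satisfying assignment: NOUN ADV NOUN NOUN CONJ PREP NOUN NOUN NOUN PREP.
Verifying each rule — rule 1 ✓; rule 2 ✓; rule 3 ✓.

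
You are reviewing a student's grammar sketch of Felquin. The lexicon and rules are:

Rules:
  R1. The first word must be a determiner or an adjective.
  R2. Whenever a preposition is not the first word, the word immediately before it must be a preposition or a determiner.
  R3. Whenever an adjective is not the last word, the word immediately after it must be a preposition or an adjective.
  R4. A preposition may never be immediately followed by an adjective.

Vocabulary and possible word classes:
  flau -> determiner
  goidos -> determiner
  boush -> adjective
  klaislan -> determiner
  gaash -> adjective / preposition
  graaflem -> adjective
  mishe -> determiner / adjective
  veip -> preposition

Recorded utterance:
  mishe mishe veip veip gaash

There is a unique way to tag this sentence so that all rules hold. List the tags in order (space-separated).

determiner determiner preposition preposition preposition

Candidates per position — 1:mishe {determiner,adjective}; 2:mishe {determiner,adjective}; 3:veip {preposition}; 4:veip {preposition}; 5:gaash {adjective,preposition}.
Word 2 cannot be adjective — rule 2 would then fail for every completion. It is determiner.
Word 5 cannot be adjective — rule 4 would then fail for every completion. It is preposition.
Word 1 cannot be adjective — rule 3 would then fail for every completion. It is determiner.
That leaves exactly one tagging: determiner determiner preposition preposition preposition.
Checking: rule 1 ✓; rule 2 ✓; rule 3 ✓; rule 4 ✓.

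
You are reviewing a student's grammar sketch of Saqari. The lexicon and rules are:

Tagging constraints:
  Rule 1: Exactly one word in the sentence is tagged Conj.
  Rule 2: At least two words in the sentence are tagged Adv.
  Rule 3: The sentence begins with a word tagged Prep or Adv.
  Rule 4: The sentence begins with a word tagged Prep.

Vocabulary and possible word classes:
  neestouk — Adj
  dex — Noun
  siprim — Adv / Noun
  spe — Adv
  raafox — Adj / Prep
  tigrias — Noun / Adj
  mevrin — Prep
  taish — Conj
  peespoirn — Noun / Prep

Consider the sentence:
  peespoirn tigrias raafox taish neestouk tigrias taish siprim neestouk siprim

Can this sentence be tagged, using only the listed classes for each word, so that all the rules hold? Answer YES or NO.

NO

Candidates per position — 1:peespoirn {Noun,Prep}; 2:tigrias {Noun,Adj}; 3:raafox {Adj,Prep}; 4:taish {Conj}; 5:neestouk {Adj}; 6:tigrias {Noun,Adj}; 7:taish {Conj}; 8:siprim {Adv,Noun}; 9:neestouk {Adj}; 10:siprim {Adv,Noun}.
Rule 1 cannot be satisfied by any choice of tags from the lexicon.
So there is no consistent tagging.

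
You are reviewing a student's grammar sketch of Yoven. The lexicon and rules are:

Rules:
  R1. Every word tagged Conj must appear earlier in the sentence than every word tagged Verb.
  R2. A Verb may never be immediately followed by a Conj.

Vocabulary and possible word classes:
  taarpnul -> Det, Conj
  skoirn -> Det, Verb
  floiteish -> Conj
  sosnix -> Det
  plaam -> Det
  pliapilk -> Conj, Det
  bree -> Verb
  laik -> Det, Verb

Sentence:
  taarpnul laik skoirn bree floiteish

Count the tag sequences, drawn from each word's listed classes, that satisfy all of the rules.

0

Candidates per position — 1:taarpnul {Det,Conj}; 2:laik {Det,Verb}; 3:skoirn {Det,Verb}; 4:bree {Verb}; 5:floiteish {Conj}.
There are 8 candidate sequences in total.
Rule 1 cannot be satisfied by any choice of tags from the lexicon.
So there is no consistent tagging.
Count = 0.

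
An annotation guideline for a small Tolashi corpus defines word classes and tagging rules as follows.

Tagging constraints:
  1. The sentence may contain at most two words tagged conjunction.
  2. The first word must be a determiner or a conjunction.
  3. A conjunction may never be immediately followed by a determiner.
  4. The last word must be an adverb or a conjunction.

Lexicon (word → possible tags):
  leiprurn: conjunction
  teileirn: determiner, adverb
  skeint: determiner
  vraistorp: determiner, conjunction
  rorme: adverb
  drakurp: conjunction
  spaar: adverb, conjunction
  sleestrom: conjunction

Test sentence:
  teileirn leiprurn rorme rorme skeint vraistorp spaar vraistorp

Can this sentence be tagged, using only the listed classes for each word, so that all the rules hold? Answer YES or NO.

YES

Candidates per position — 1:teileirn {determiner,adverb}; 2:leiprurn {conjunction}; 3:rorme {adverb}; 4:rorme {adverb}; 5:skeint {determiner}; 6:vraistorp {determiner,conjunction}; 7:spaar {adverb,conjunction}; 8:vraistorp {determiner,conjunction}.
One satisfying assignment: determiner conjunction adverb adverb determiner determiner adverb conjunction.
Check: rule 1 holds; rule 2 holds; rule 3 holds; rule 4 holds.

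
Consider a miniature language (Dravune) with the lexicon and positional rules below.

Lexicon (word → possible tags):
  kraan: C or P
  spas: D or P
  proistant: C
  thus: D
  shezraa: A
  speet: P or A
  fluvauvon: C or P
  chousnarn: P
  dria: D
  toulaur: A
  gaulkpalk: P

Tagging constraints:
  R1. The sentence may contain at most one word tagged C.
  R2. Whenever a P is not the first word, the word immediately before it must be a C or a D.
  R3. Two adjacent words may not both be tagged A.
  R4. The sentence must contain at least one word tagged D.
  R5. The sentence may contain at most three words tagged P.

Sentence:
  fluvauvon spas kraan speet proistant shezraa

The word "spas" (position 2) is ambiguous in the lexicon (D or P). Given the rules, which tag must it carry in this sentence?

Candidates per position — 1:fluvauvon {C,P}; 2:spas {D,P}; 3:kraan {C,P}; 4:speet {P,A}; 5:proistant {C}; 6:shezraa {A}.
Word 1 cannot be C — rule 1 would then fail for every completion. It is P.
Word 2 cannot be P — rule 2 would then fail for every completion. It is D.
Word 3 cannot be C — rule 1 would then fail for every completion. It is P.
Word 4 cannot be P — rule 2 would then fail for every completion. It is A.
That leaves exactly one tagging: P D P A C A.
Checking: rule 1 ok; rule 2 ok; rule 3 ok; rule 4 ok; rule 5 ok.

D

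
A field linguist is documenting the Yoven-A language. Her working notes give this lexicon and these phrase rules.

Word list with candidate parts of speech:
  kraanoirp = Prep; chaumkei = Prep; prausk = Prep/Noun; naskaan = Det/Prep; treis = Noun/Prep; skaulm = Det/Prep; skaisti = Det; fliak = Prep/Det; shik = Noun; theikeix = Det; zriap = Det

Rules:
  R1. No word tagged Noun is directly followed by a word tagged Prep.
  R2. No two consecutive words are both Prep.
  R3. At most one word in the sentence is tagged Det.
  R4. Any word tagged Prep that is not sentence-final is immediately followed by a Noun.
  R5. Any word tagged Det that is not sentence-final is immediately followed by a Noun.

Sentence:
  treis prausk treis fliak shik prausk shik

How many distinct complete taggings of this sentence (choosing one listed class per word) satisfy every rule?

Candidates per position — 1:treis {Noun,Prep}; 2:prausk {Prep,Noun}; 3:treis {Noun,Prep}; 4:fliak {Prep,Det}; 5:shik {Noun}; 6:prausk {Prep,Noun}; 7:shik {Noun}.
There are 32 candidate sequences in total.
The sequences that satisfy every rule: Noun Noun Noun Det Noun Noun Noun; Prep Noun Noun Det Noun Noun Noun.
Count = 2.

2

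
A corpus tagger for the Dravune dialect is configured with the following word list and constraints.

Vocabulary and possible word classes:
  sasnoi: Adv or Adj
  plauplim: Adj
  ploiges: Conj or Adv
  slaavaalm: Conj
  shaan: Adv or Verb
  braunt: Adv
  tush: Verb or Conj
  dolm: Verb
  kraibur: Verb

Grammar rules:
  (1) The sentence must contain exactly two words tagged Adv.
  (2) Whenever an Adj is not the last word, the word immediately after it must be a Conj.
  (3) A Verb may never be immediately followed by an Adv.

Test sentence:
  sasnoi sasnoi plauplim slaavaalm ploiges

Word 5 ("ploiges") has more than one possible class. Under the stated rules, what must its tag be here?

Conj

Candidates per position — 1:sasnoi {Adv,Adj}; 2:sasnoi {Adv,Adj}; 3:plauplim {Adj}; 4:slaavaalm {Conj}; 5:ploiges {Conj,Adv}.
At position 1, choosing Adj makes rule 2 impossible to satisfy; hence Adv.
At position 2, choosing Adj makes rule 2 impossible to satisfy; hence Adv.
At position 5, choosing Adv makes rule 1 impossible to satisfy; hence Conj.
The only consistent sequence is: Adv Adv Adj Conj Conj.
Check: rule 1 holds; rule 2 holds; rule 3 holds.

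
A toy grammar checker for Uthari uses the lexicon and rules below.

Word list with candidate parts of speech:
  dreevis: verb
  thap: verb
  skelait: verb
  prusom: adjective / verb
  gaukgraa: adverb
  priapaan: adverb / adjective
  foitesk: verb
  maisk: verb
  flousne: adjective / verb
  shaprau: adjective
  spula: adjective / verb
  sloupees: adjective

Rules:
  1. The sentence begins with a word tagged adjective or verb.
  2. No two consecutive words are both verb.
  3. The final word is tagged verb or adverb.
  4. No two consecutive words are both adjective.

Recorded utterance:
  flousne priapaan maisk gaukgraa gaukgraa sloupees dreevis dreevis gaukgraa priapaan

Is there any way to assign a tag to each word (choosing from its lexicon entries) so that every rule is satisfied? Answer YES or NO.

Candidates per position — 1:flousne {adjective,verb}; 2:priapaan {adverb,adjective}; 3:maisk {verb}; 4:gaukgraa {adverb}; 5:gaukgraa {adverb}; 6:sloupees {adjective}; 7:dreevis {verb}; 8:dreevis {verb}; 9:gaukgraa {adverb}; 10:priapaan {adverb,adjective}.
Rule 2 cannot be satisfied by any choice of tags from the lexicon.
So there is no consistent tagging.

NO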